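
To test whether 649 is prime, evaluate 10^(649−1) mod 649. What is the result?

10^1 ≡ 10 (mod 649)
10^2 ≡ 10^2 = 100 ≡ 100 (mod 649)
10^4 ≡ 100^2 = 10000 ≡ 265 (mod 649)
10^8 ≡ 265^2 = 70225 ≡ 133 (mod 649)
10^16 ≡ 133^2 = 17689 ≡ 166 (mod 649)
10^32 ≡ 166^2 = 27556 ≡ 298 (mod 649)
10^64 ≡ 298^2 = 88804 ≡ 540 (mod 649)
10^128 ≡ 540^2 = 291600 ≡ 199 (mod 649)
10^256 ≡ 199^2 = 39601 ≡ 12 (mod 649)
10^512 ≡ 12^2 = 144 ≡ 144 (mod 649)
648 = 512 + 128 + 8 in binary powers of 2.
So 10^648 ≡ 144 · 199 · 133 ≡ 320 (mod 649).
Since 320 ≠ 1, base 10 is a Fermat witness: 649 is composite.

320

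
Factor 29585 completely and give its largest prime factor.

97

29585 = 5 · 5917
5917 = 61 · 97
97 is prime.
So 29585 = 5 · 61 · 97; the largest prime factor is 97.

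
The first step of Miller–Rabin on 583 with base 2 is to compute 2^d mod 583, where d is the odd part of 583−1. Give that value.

583 − 1 = 582 = 2^1 · 291, so d = 291.
2^1 ≡ 2 (mod 583)
2^2 ≡ 2^2 = 4 ≡ 4 (mod 583)
2^4 ≡ 4^2 = 16 ≡ 16 (mod 583)
2^8 ≡ 16^2 = 256 ≡ 256 (mod 583)
2^16 ≡ 256^2 = 65536 ≡ 240 (mod 583)
2^32 ≡ 240^2 = 57600 ≡ 466 (mod 583)
2^64 ≡ 466^2 = 217156 ≡ 280 (mod 583)
2^128 ≡ 280^2 = 78400 ≡ 278 (mod 583)
2^256 ≡ 278^2 = 77284 ≡ 328 (mod 583)
291 = 256 + 32 + 2 + 1 in binary powers of 2.
So 2^291 ≡ 328 · 466 · 4 · 2 ≡ 233 (mod 583).
Squaring chain: 233; never reaches −1, so base 2 is a Miller–Rabin witness that 583 is composite.

233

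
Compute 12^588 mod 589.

12^1 ≡ 12 (mod 589)
12^2 ≡ 12^2 = 144 ≡ 144 (mod 589)
12^4 ≡ 144^2 = 20736 ≡ 121 (mod 589)
12^8 ≡ 121^2 = 14641 ≡ 505 (mod 589)
12^16 ≡ 505^2 = 255025 ≡ 577 (mod 589)
12^32 ≡ 577^2 = 332929 ≡ 144 (mod 589)
12^64 ≡ 144^2 = 20736 ≡ 121 (mod 589)
12^128 ≡ 121^2 = 14641 ≡ 505 (mod 589)
12^256 ≡ 505^2 = 255025 ≡ 577 (mod 589)
12^512 ≡ 577^2 = 332929 ≡ 144 (mod 589)
588 = 512 + 64 + 8 + 4 in binary powers of 2.
So 12^588 ≡ 144 · 121 · 505 · 121 ≡ 39 (mod 589).
Since 39 ≠ 1, base 12 is a Fermat witness: 589 is composite.

39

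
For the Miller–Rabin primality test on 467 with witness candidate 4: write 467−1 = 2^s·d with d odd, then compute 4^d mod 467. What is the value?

1

467 − 1 = 466 = 2^1 · 233, so d = 233.
4^1 ≡ 4 (mod 467)
4^2 ≡ 4^2 = 16 ≡ 16 (mod 467)
4^4 ≡ 16^2 = 256 ≡ 256 (mod 467)
4^8 ≡ 256^2 = 65536 ≡ 156 (mod 467)
4^16 ≡ 156^2 = 24336 ≡ 52 (mod 467)
4^32 ≡ 52^2 = 2704 ≡ 369 (mod 467)
4^64 ≡ 369^2 = 136161 ≡ 264 (mod 467)
4^128 ≡ 264^2 = 69696 ≡ 113 (mod 467)
233 = 128 + 64 + 32 + 8 + 1 in binary powers of 2.
So 4^233 ≡ 113 · 264 · 369 · 156 · 4 ≡ 1 (mod 467).
Since 4^d ≡ 1 (mod 467), base 4 does not prove 467 composite.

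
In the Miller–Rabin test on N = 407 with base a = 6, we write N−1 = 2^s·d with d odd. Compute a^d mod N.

407 − 1 = 406 = 2^1 · 203, so d = 203.
6^1 ≡ 6 (mod 407)
6^2 ≡ 6^2 = 36 ≡ 36 (mod 407)
6^4 ≡ 36^2 = 1296 ≡ 75 (mod 407)
6^8 ≡ 75^2 = 5625 ≡ 334 (mod 407)
6^16 ≡ 334^2 = 111556 ≡ 38 (mod 407)
6^32 ≡ 38^2 = 1444 ≡ 223 (mod 407)
6^64 ≡ 223^2 = 49729 ≡ 75 (mod 407)
6^128 ≡ 75^2 = 5625 ≡ 334 (mod 407)
203 = 128 + 64 + 8 + 2 + 1 in binary powers of 2.
So 6^203 ≡ 334 · 75 · 334 · 36 · 6 ≡ 216 (mod 407).
Squaring chain: 216; never reaches −1, so base 6 is a Miller–Rabin witness that 407 is composite.

216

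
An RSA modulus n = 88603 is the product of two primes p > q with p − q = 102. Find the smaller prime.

Since p = q + 102, we have 88603 = q(q + 102), so q² + 102q − 88603 = 0.
Discriminant: 102² + 4·88603 = 10404 + 354412 = 364816; √364816 = 604.
q = (−102 + 604)/2 = 251, and p = q + 102 = 353.
Check: 251 · 353 = 88603.

251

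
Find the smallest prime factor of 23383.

23383 is odd.
Digit sum 19, not divisible by 3.
Ends in 3: not divisible by 5.
7: 23383 = 7·3340 + 3
11: 23383 = 11·2125 + 8
13: 23383 = 13·1798 + 9
17: 23383 = 17·1375 + 8
19: 23383 = 19·1230 + 13
23: 23383 = 23·1016 + 15
29: 23383 = 29·806 + 9
31: 23383 = 31·754 + 9
37: 23383 = 37·631 + 36
41: 23383 = 41·570 + 13
43: 23383 = 43·543 + 34
47: 23383 = 47·497 + 24
53: 23383 = 53·441 + 10
59: 23383 = 59·396 + 19
61: 23383 = 61·383 + 20
67: 23383 = 67·349

67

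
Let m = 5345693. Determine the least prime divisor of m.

79

5345693 is odd.
Digit sum 35, not divisible by 3.
Ends in 3: not divisible by 5.
7: 5345693 = 7·763670 + 3
11: 5345693 = 11·485972 + 1
13: 5345693 = 13·411207 + 2
17: 5345693 = 17·314452 + 9
19: 5345693 = 19·281352 + 5
23: 5345693 = 23·232421 + 10
29: 5345693 = 29·184334 + 7
31: 5345693 = 31·172441 + 22
37: 5345693 = 37·144478 + 7
41: 5345693 = 41·130382 + 31
43: 5345693 = 43·124318 + 19
47: 5345693 = 47·113738 + 7
53: 5345693 = 53·100862 + 7
59: 5345693 = 59·90604 + 57
61: 5345693 = 61·87634 + 19
67: 5345693 = 67·79786 + 31
71: 5345693 = 71·75291 + 32
73: 5345693 = 73·73228 + 49
79: 5345693 = 79·67667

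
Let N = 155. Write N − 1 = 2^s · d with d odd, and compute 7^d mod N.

155 − 1 = 154 = 2^1 · 77, so d = 77.
7^1 ≡ 7 (mod 155)
7^2 ≡ 7^2 = 49 ≡ 49 (mod 155)
7^4 ≡ 49^2 = 2401 ≡ 76 (mod 155)
7^8 ≡ 76^2 = 5776 ≡ 41 (mod 155)
7^16 ≡ 41^2 = 1681 ≡ 131 (mod 155)
7^32 ≡ 131^2 = 17161 ≡ 111 (mod 155)
7^64 ≡ 111^2 = 12321 ≡ 76 (mod 155)
77 = 64 + 8 + 4 + 1 in binary powers of 2.
So 7^77 ≡ 76 · 41 · 76 · 7 ≡ 142 (mod 155).
Squaring chain: 142; never reaches −1, so base 7 is a Miller–Rabin witness that 155 is composite.

142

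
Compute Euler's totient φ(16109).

15840

Factor: 16109 = 89 · 181.
φ(16109) = (89−1) · (181−1) = 88 · 180 = 15840.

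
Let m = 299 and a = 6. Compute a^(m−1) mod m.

121

6^1 ≡ 6 (mod 299)
6^2 ≡ 6^2 = 36 ≡ 36 (mod 299)
6^4 ≡ 36^2 = 1296 ≡ 100 (mod 299)
6^8 ≡ 100^2 = 10000 ≡ 133 (mod 299)
6^16 ≡ 133^2 = 17689 ≡ 48 (mod 299)
6^32 ≡ 48^2 = 2304 ≡ 211 (mod 299)
6^64 ≡ 211^2 = 44521 ≡ 269 (mod 299)
6^128 ≡ 269^2 = 72361 ≡ 3 (mod 299)
6^256 ≡ 3^2 = 9 ≡ 9 (mod 299)
298 = 256 + 32 + 8 + 2 in binary powers of 2.
So 6^298 ≡ 9 · 211 · 133 · 36 ≡ 121 (mod 299).
Since 121 ≠ 1, base 6 is a Fermat witness: 299 is composite.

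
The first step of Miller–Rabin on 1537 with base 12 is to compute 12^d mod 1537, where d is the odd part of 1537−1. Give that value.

1537 − 1 = 1536 = 2^9 · 3, so d = 3.
12^1 ≡ 12 (mod 1537)
12^2 ≡ 12^2 = 144 ≡ 144 (mod 1537)
3 = 2 + 1 in binary powers of 2.
So 12^3 ≡ 144 · 12 ≡ 191 (mod 1537).
Squaring chain: 191 → 1130 → 1190 → 523 → 1480 → 175 → 1422 → 929 → 784; never reaches −1, so base 12 is a Miller–Rabin witness that 1537 is composite.

191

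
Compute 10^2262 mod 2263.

10^1 ≡ 10 (mod 2263)
10^2 ≡ 10^2 = 100 ≡ 100 (mod 2263)
10^4 ≡ 100^2 = 10000 ≡ 948 (mod 2263)
10^8 ≡ 948^2 = 898704 ≡ 293 (mod 2263)
10^16 ≡ 293^2 = 85849 ≡ 2118 (mod 2263)
10^32 ≡ 2118^2 = 4485924 ≡ 658 (mod 2263)
10^64 ≡ 658^2 = 432964 ≡ 731 (mod 2263)
10^128 ≡ 731^2 = 534361 ≡ 293 (mod 2263)
10^256 ≡ 293^2 = 85849 ≡ 2118 (mod 2263)
10^512 ≡ 2118^2 = 4485924 ≡ 658 (mod 2263)
10^1024 ≡ 658^2 = 432964 ≡ 731 (mod 2263)
10^2048 ≡ 731^2 = 534361 ≡ 293 (mod 2263)
2262 = 2048 + 128 + 64 + 16 + 4 + 2 in binary powers of 2.
So 10^2262 ≡ 293 · 293 · 731 · 2118 · 948 · 100 ≡ 2236 (mod 2263).
Since 2236 ≠ 1, base 10 is a Fermat witness: 2263 is composite.

2236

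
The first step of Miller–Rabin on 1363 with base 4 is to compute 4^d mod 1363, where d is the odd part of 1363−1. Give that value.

361

1363 − 1 = 1362 = 2^1 · 681, so d = 681.
4^1 ≡ 4 (mod 1363)
4^2 ≡ 4^2 = 16 ≡ 16 (mod 1363)
4^4 ≡ 16^2 = 256 ≡ 256 (mod 1363)
4^8 ≡ 256^2 = 65536 ≡ 112 (mod 1363)
4^16 ≡ 112^2 = 12544 ≡ 277 (mod 1363)
4^32 ≡ 277^2 = 76729 ≡ 401 (mod 1363)
4^64 ≡ 401^2 = 160801 ≡ 1330 (mod 1363)
4^128 ≡ 1330^2 = 1768900 ≡ 1089 (mod 1363)
4^256 ≡ 1089^2 = 1185921 ≡ 111 (mod 1363)
4^512 ≡ 111^2 = 12321 ≡ 54 (mod 1363)
681 = 512 + 128 + 32 + 8 + 1 in binary powers of 2.
So 4^681 ≡ 54 · 1089 · 401 · 112 · 4 ≡ 361 (mod 1363).
Squaring chain: 361; never reaches −1, so base 4 is a Miller–Rabin witness that 1363 is composite.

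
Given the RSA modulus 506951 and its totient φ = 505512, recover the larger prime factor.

φ(n) = (p−1)(q−1) = n − (p+q) + 1, so p + q = 506951 − 505512 + 1 = 1440.
p and q are the roots of t² − 1440t + 506951 = 0.
Discriminant: 1440² − 4·506951 = 2073600 − 2027804 = 45796; √45796 = 214.
q = (1440 − 214)/2 = 613, p = (1440 + 214)/2 = 827.
Check: 613 · 827 = 506951.

827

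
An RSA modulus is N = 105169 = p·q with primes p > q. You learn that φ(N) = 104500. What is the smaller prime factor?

251

φ(n) = (p−1)(q−1) = n − (p+q) + 1, so p + q = 105169 − 104500 + 1 = 670.
p and q are the roots of t² − 670t + 105169 = 0.
Discriminant: 670² − 4·105169 = 448900 − 420676 = 28224; √28224 = 168.
q = (670 − 168)/2 = 251, p = (670 + 168)/2 = 419.
Check: 251 · 419 = 105169.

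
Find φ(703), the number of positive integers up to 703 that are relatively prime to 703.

Factor: 703 = 19 · 37.
φ(703) = (19−1) · (37−1) = 18 · 36 = 648.

648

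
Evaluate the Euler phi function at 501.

332

Factor: 501 = 3 · 167.
φ(501) = (3−1) · (167−1) = 2 · 166 = 332.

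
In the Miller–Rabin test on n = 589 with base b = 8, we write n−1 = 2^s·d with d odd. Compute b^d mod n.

589 − 1 = 588 = 2^2 · 147, so d = 147.
8^1 ≡ 8 (mod 589)
8^2 ≡ 8^2 = 64 ≡ 64 (mod 589)
8^4 ≡ 64^2 = 4096 ≡ 562 (mod 589)
8^8 ≡ 562^2 = 315844 ≡ 140 (mod 589)
8^16 ≡ 140^2 = 19600 ≡ 163 (mod 589)
8^32 ≡ 163^2 = 26569 ≡ 64 (mod 589)
8^64 ≡ 64^2 = 4096 ≡ 562 (mod 589)
8^128 ≡ 562^2 = 315844 ≡ 140 (mod 589)
147 = 128 + 16 + 2 + 1 in binary powers of 2.
So 8^147 ≡ 140 · 163 · 64 · 8 ≡ 436 (mod 589).
Squaring chain: 436 → 438; never reaches −1, so base 8 is a Miller–Rabin witness that 589 is composite.

436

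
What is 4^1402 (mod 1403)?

4^1 ≡ 4 (mod 1403)
4^2 ≡ 4^2 = 16 ≡ 16 (mod 1403)
4^4 ≡ 16^2 = 256 ≡ 256 (mod 1403)
4^8 ≡ 256^2 = 65536 ≡ 998 (mod 1403)
4^16 ≡ 998^2 = 996004 ≡ 1277 (mod 1403)
4^32 ≡ 1277^2 = 1630729 ≡ 443 (mod 1403)
4^64 ≡ 443^2 = 196249 ≡ 1232 (mod 1403)
4^128 ≡ 1232^2 = 1517824 ≡ 1181 (mod 1403)
4^256 ≡ 1181^2 = 1394761 ≡ 179 (mod 1403)
4^512 ≡ 179^2 = 32041 ≡ 1175 (mod 1403)
4^1024 ≡ 1175^2 = 1380625 ≡ 73 (mod 1403)
1402 = 1024 + 256 + 64 + 32 + 16 + 8 + 2 in binary powers of 2.
So 4^1402 ≡ 73 · 179 · 1232 · 443 · 1277 · 998 · 16 ≡ 1001 (mod 1403).
Since 1001 ≠ 1, base 4 is a Fermat witness: 1403 is composite.

1001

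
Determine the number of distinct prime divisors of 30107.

30107 = 7 · 4301
4301 = 11 · 391
391 = 17 · 23
30107 = 7 · 11 · 17 · 23, which has 4 distinct prime factors.

4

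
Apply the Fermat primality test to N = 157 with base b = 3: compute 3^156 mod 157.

3^1 ≡ 3 (mod 157)
3^2 ≡ 3^2 = 9 ≡ 9 (mod 157)
3^4 ≡ 9^2 = 81 ≡ 81 (mod 157)
3^8 ≡ 81^2 = 6561 ≡ 124 (mod 157)
3^16 ≡ 124^2 = 15376 ≡ 147 (mod 157)
3^32 ≡ 147^2 = 21609 ≡ 100 (mod 157)
3^64 ≡ 100^2 = 10000 ≡ 109 (mod 157)
3^128 ≡ 109^2 = 11881 ≡ 106 (mod 157)
156 = 128 + 16 + 8 + 4 in binary powers of 2.
So 3^156 ≡ 106 · 147 · 124 · 81 ≡ 1 (mod 157).
Since the result is 1, base 3 gives no evidence that 157 is composite.

1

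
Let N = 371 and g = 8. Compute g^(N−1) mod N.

218

8^1 ≡ 8 (mod 371)
8^2 ≡ 8^2 = 64 ≡ 64 (mod 371)
8^4 ≡ 64^2 = 4096 ≡ 15 (mod 371)
8^8 ≡ 15^2 = 225 ≡ 225 (mod 371)
8^16 ≡ 225^2 = 50625 ≡ 169 (mod 371)
8^32 ≡ 169^2 = 28561 ≡ 365 (mod 371)
8^64 ≡ 365^2 = 133225 ≡ 36 (mod 371)
8^128 ≡ 36^2 = 1296 ≡ 183 (mod 371)
8^256 ≡ 183^2 = 33489 ≡ 99 (mod 371)
370 = 256 + 64 + 32 + 16 + 2 in binary powers of 2.
So 8^370 ≡ 99 · 36 · 365 · 169 · 64 ≡ 218 (mod 371).
Since 218 ≠ 1, base 8 is a Fermat witness: 371 is composite.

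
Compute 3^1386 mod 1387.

875

3^1 ≡ 3 (mod 1387)
3^2 ≡ 3^2 = 9 ≡ 9 (mod 1387)
3^4 ≡ 9^2 = 81 ≡ 81 (mod 1387)
3^8 ≡ 81^2 = 6561 ≡ 1013 (mod 1387)
3^16 ≡ 1013^2 = 1026169 ≡ 1176 (mod 1387)
3^32 ≡ 1176^2 = 1382976 ≡ 137 (mod 1387)
3^64 ≡ 137^2 = 18769 ≡ 738 (mod 1387)
3^128 ≡ 738^2 = 544644 ≡ 940 (mod 1387)
3^256 ≡ 940^2 = 883600 ≡ 81 (mod 1387)
3^512 ≡ 81^2 = 6561 ≡ 1013 (mod 1387)
3^1024 ≡ 1013^2 = 1026169 ≡ 1176 (mod 1387)
1386 = 1024 + 256 + 64 + 32 + 8 + 2 in binary powers of 2.
So 3^1386 ≡ 1176 · 81 · 738 · 137 · 1013 · 9 ≡ 875 (mod 1387).
Since 875 ≠ 1, base 3 is a Fermat witness: 1387 is composite.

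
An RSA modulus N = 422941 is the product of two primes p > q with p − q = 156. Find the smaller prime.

577

Since p = q + 156, we have 422941 = q(q + 156), so q² + 156q − 422941 = 0.
Discriminant: 156² + 4·422941 = 24336 + 1691764 = 1716100; √1716100 = 1310.
q = (−156 + 1310)/2 = 577, and p = q + 156 = 733.
Check: 577 · 733 = 422941.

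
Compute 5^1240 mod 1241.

1172

5^1 ≡ 5 (mod 1241)
5^2 ≡ 5^2 = 25 ≡ 25 (mod 1241)
5^4 ≡ 25^2 = 625 ≡ 625 (mod 1241)
5^8 ≡ 625^2 = 390625 ≡ 951 (mod 1241)
5^16 ≡ 951^2 = 904401 ≡ 953 (mod 1241)
5^32 ≡ 953^2 = 908209 ≡ 1038 (mod 1241)
5^64 ≡ 1038^2 = 1077444 ≡ 256 (mod 1241)
5^128 ≡ 256^2 = 65536 ≡ 1004 (mod 1241)
5^256 ≡ 1004^2 = 1008016 ≡ 324 (mod 1241)
5^512 ≡ 324^2 = 104976 ≡ 732 (mod 1241)
5^1024 ≡ 732^2 = 535824 ≡ 953 (mod 1241)
1240 = 1024 + 128 + 64 + 16 + 8 in binary powers of 2.
So 5^1240 ≡ 953 · 1004 · 256 · 953 · 951 ≡ 1172 (mod 1241).
Since 1172 ≠ 1, base 5 is a Fermat witness: 1241 is composite.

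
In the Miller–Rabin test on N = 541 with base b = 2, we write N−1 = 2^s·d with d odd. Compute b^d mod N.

541 − 1 = 540 = 2^2 · 135, so d = 135.
2^1 ≡ 2 (mod 541)
2^2 ≡ 2^2 = 4 ≡ 4 (mod 541)
2^4 ≡ 4^2 = 16 ≡ 16 (mod 541)
2^8 ≡ 16^2 = 256 ≡ 256 (mod 541)
2^16 ≡ 256^2 = 65536 ≡ 75 (mod 541)
2^32 ≡ 75^2 = 5625 ≡ 215 (mod 541)
2^64 ≡ 215^2 = 46225 ≡ 240 (mod 541)
2^128 ≡ 240^2 = 57600 ≡ 254 (mod 541)
135 = 128 + 4 + 2 + 1 in binary powers of 2.
So 2^135 ≡ 254 · 16 · 4 · 2 ≡ 52 (mod 541).
Squaring chain: 52 → 540; reaches −1, so base 2 does not prove 541 composite.

52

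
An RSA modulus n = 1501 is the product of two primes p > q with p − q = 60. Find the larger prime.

Since p = q + 60, we have 1501 = q(q + 60), so q² + 60q − 1501 = 0.
Discriminant: 60² + 4·1501 = 3600 + 6004 = 9604; √9604 = 98.
q = (−60 + 98)/2 = 19, and p = q + 60 = 79.
Check: 19 · 79 = 1501.

79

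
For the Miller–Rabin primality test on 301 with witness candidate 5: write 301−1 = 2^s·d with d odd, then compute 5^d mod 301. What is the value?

301 − 1 = 300 = 2^2 · 75, so d = 75.
5^1 ≡ 5 (mod 301)
5^2 ≡ 5^2 = 25 ≡ 25 (mod 301)
5^4 ≡ 25^2 = 625 ≡ 23 (mod 301)
5^8 ≡ 23^2 = 529 ≡ 228 (mod 301)
5^16 ≡ 228^2 = 51984 ≡ 212 (mod 301)
5^32 ≡ 212^2 = 44944 ≡ 95 (mod 301)
5^64 ≡ 95^2 = 9025 ≡ 296 (mod 301)
75 = 64 + 8 + 2 + 1 in binary powers of 2.
So 5^75 ≡ 296 · 228 · 25 · 5 ≡ 174 (mod 301).
Squaring chain: 174 → 176; never reaches −1, so base 5 is a Miller–Rabin witness that 301 is composite.

174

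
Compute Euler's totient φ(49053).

Factor: 49053 = 3 · 83 · 197.
φ(49053) = (3−1) · (83−1) · (197−1) = 2 · 82 · 196 = 32144.

32144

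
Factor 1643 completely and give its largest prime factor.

53

1643 = 31 · 53
53 is prime.
So 1643 = 31 · 53; the largest prime factor is 53.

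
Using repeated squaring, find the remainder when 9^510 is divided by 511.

1

9^1 ≡ 9 (mod 511)
9^2 ≡ 9^2 = 81 ≡ 81 (mod 511)
9^4 ≡ 81^2 = 6561 ≡ 429 (mod 511)
9^8 ≡ 429^2 = 184041 ≡ 81 (mod 511)
9^16 ≡ 81^2 = 6561 ≡ 429 (mod 511)
9^32 ≡ 429^2 = 184041 ≡ 81 (mod 511)
9^64 ≡ 81^2 = 6561 ≡ 429 (mod 511)
9^128 ≡ 429^2 = 184041 ≡ 81 (mod 511)
9^256 ≡ 81^2 = 6561 ≡ 429 (mod 511)
510 = 256 + 128 + 64 + 32 + 16 + 8 + 4 + 2 in binary powers of 2.
So 9^510 ≡ 429 · 81 · 429 · 81 · 429 · 81 · 429 · 81 ≡ 1 (mod 511).
Since the result is 1, base 9 gives no evidence that 511 is composite.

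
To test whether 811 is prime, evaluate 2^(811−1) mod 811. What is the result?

1

2^1 ≡ 2 (mod 811)
2^2 ≡ 2^2 = 4 ≡ 4 (mod 811)
2^4 ≡ 4^2 = 16 ≡ 16 (mod 811)
2^8 ≡ 16^2 = 256 ≡ 256 (mod 811)
2^16 ≡ 256^2 = 65536 ≡ 656 (mod 811)
2^32 ≡ 656^2 = 430336 ≡ 506 (mod 811)
2^64 ≡ 506^2 = 256036 ≡ 571 (mod 811)
2^128 ≡ 571^2 = 326041 ≡ 19 (mod 811)
2^256 ≡ 19^2 = 361 ≡ 361 (mod 811)
2^512 ≡ 361^2 = 130321 ≡ 561 (mod 811)
810 = 512 + 256 + 32 + 8 + 2 in binary powers of 2.
So 2^810 ≡ 561 · 361 · 506 · 256 · 4 ≡ 1 (mod 811).
Since the result is 1, base 2 gives no evidence that 811 is composite.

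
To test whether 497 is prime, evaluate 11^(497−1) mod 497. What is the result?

466

11^1 ≡ 11 (mod 497)
11^2 ≡ 11^2 = 121 ≡ 121 (mod 497)
11^4 ≡ 121^2 = 14641 ≡ 228 (mod 497)
11^8 ≡ 228^2 = 51984 ≡ 296 (mod 497)
11^16 ≡ 296^2 = 87616 ≡ 144 (mod 497)
11^32 ≡ 144^2 = 20736 ≡ 359 (mod 497)
11^64 ≡ 359^2 = 128881 ≡ 158 (mod 497)
11^128 ≡ 158^2 = 24964 ≡ 114 (mod 497)
11^256 ≡ 114^2 = 12996 ≡ 74 (mod 497)
496 = 256 + 128 + 64 + 32 + 16 in binary powers of 2.
So 11^496 ≡ 74 · 114 · 158 · 359 · 144 ≡ 466 (mod 497).
Since 466 ≠ 1, base 11 is a Fermat witness: 497 is composite.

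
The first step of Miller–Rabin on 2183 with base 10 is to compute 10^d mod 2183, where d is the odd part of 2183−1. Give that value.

2183 − 1 = 2182 = 2^1 · 1091, so d = 1091.
10^1 ≡ 10 (mod 2183)
10^2 ≡ 10^2 = 100 ≡ 100 (mod 2183)
10^4 ≡ 100^2 = 10000 ≡ 1268 (mod 2183)
10^8 ≡ 1268^2 = 1607824 ≡ 1136 (mod 2183)
10^16 ≡ 1136^2 = 1290496 ≡ 343 (mod 2183)
10^32 ≡ 343^2 = 117649 ≡ 1950 (mod 2183)
10^64 ≡ 1950^2 = 3802500 ≡ 1897 (mod 2183)
10^128 ≡ 1897^2 = 3598609 ≡ 1025 (mod 2183)
10^256 ≡ 1025^2 = 1050625 ≡ 602 (mod 2183)
10^512 ≡ 602^2 = 362404 ≡ 26 (mod 2183)
10^1024 ≡ 26^2 = 676 ≡ 676 (mod 2183)
1091 = 1024 + 64 + 2 + 1 in binary powers of 2.
So 10^1091 ≡ 676 · 1897 · 100 · 10 ≡ 1395 (mod 2183).
Squaring chain: 1395; never reaches −1, so base 10 is a Miller–Rabin witness that 2183 is composite.

1395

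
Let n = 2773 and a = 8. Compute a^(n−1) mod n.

8^1 ≡ 8 (mod 2773)
8^2 ≡ 8^2 = 64 ≡ 64 (mod 2773)
8^4 ≡ 64^2 = 4096 ≡ 1323 (mod 2773)
8^8 ≡ 1323^2 = 1750329 ≡ 566 (mod 2773)
8^16 ≡ 566^2 = 320356 ≡ 1461 (mod 2773)
8^32 ≡ 1461^2 = 2134521 ≡ 2084 (mod 2773)
8^64 ≡ 2084^2 = 4343056 ≡ 538 (mod 2773)
8^128 ≡ 538^2 = 289444 ≡ 1052 (mod 2773)
8^256 ≡ 1052^2 = 1106704 ≡ 277 (mod 2773)
8^512 ≡ 277^2 = 76729 ≡ 1858 (mod 2773)
8^1024 ≡ 1858^2 = 3452164 ≡ 2552 (mod 2773)
8^2048 ≡ 2552^2 = 6512704 ≡ 1700 (mod 2773)
2772 = 2048 + 512 + 128 + 64 + 16 + 4 in binary powers of 2.
So 8^2772 ≡ 1700 · 1858 · 1052 · 538 · 1461 · 1323 ≡ 1941 (mod 2773).
Since 1941 ≠ 1, base 8 is a Fermat witness: 2773 is composite.

1941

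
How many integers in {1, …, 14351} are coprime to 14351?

Factor: 14351 = 113 · 127.
φ(14351) = (113−1) · (127−1) = 112 · 126 = 14112.

14112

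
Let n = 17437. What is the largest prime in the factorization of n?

53

17437 = 7 · 2491
2491 = 47 · 53
53 is prime.
So 17437 = 7 · 47 · 53; the largest prime factor is 53.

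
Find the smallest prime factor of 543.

3

543 is odd.
Digit sum 12, divisible by 3.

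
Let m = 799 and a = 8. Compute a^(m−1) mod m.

4

8^1 ≡ 8 (mod 799)
8^2 ≡ 8^2 = 64 ≡ 64 (mod 799)
8^4 ≡ 64^2 = 4096 ≡ 101 (mod 799)
8^8 ≡ 101^2 = 10201 ≡ 613 (mod 799)
8^16 ≡ 613^2 = 375769 ≡ 239 (mod 799)
8^32 ≡ 239^2 = 57121 ≡ 392 (mod 799)
8^64 ≡ 392^2 = 153664 ≡ 256 (mod 799)
8^128 ≡ 256^2 = 65536 ≡ 18 (mod 799)
8^256 ≡ 18^2 = 324 ≡ 324 (mod 799)
8^512 ≡ 324^2 = 104976 ≡ 307 (mod 799)
798 = 512 + 256 + 16 + 8 + 4 + 2 in binary powers of 2.
So 8^798 ≡ 307 · 324 · 239 · 613 · 101 · 64 ≡ 4 (mod 799).
Since 4 ≠ 1, base 8 is a Fermat witness: 799 is composite.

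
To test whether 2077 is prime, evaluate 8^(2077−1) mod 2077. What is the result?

8^1 ≡ 8 (mod 2077)
8^2 ≡ 8^2 = 64 ≡ 64 (mod 2077)
8^4 ≡ 64^2 = 4096 ≡ 2019 (mod 2077)
8^8 ≡ 2019^2 = 4076361 ≡ 1287 (mod 2077)
8^16 ≡ 1287^2 = 1656369 ≡ 1000 (mod 2077)
8^32 ≡ 1000^2 = 1000000 ≡ 963 (mod 2077)
8^64 ≡ 963^2 = 927369 ≡ 1027 (mod 2077)
8^128 ≡ 1027^2 = 1054729 ≡ 1690 (mod 2077)
8^256 ≡ 1690^2 = 2856100 ≡ 225 (mod 2077)
8^512 ≡ 225^2 = 50625 ≡ 777 (mod 2077)
8^1024 ≡ 777^2 = 603729 ≡ 1399 (mod 2077)
8^2048 ≡ 1399^2 = 1957201 ≡ 667 (mod 2077)
2076 = 2048 + 16 + 8 + 4 in binary powers of 2.
So 8^2076 ≡ 667 · 1000 · 1287 · 2019 ≡ 349 (mod 2077).
Since 349 ≠ 1, base 8 is a Fermat witness: 2077 is composite.

349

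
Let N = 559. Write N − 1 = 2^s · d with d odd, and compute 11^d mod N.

559 − 1 = 558 = 2^1 · 279, so d = 279.
11^1 ≡ 11 (mod 559)
11^2 ≡ 11^2 = 121 ≡ 121 (mod 559)
11^4 ≡ 121^2 = 14641 ≡ 107 (mod 559)
11^8 ≡ 107^2 = 11449 ≡ 269 (mod 559)
11^16 ≡ 269^2 = 72361 ≡ 250 (mod 559)
11^32 ≡ 250^2 = 62500 ≡ 451 (mod 559)
11^64 ≡ 451^2 = 203401 ≡ 484 (mod 559)
11^128 ≡ 484^2 = 234256 ≡ 35 (mod 559)
11^256 ≡ 35^2 = 1225 ≡ 107 (mod 559)
279 = 256 + 16 + 4 + 2 + 1 in binary powers of 2.
So 11^279 ≡ 107 · 250 · 107 · 121 · 11 ≡ 434 (mod 559).
Squaring chain: 434; never reaches −1, so base 11 is a Miller–Rabin witness that 559 is composite.

434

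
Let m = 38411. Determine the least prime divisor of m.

38411 is odd.
Digit sum 17, not divisible by 3.
Ends in 1: not divisible by 5.
7: 38411 = 7·5487 + 2
11: 38411 = 11·3491 + 10
13: 38411 = 13·2954 + 9
17: 38411 = 17·2259 + 8
19: 38411 = 19·2021 + 12
23: 38411 = 23·1670 + 1
29: 38411 = 29·1324 + 15
31: 38411 = 31·1239 + 2
37: 38411 = 37·1038 + 5
41: 38411 = 41·936 + 35
43: 38411 = 43·893 + 12
47: 38411 = 47·817 + 12
53: 38411 = 53·724 + 39
59: 38411 = 59·651 + 2
61: 38411 = 61·629 + 42
67: 38411 = 67·573 + 20
71: 38411 = 71·541

71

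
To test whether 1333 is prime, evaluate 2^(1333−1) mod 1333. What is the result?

4

2^1 ≡ 2 (mod 1333)
2^2 ≡ 2^2 = 4 ≡ 4 (mod 1333)
2^4 ≡ 4^2 = 16 ≡ 16 (mod 1333)
2^8 ≡ 16^2 = 256 ≡ 256 (mod 1333)
2^16 ≡ 256^2 = 65536 ≡ 219 (mod 1333)
2^32 ≡ 219^2 = 47961 ≡ 1306 (mod 1333)
2^64 ≡ 1306^2 = 1705636 ≡ 729 (mod 1333)
2^128 ≡ 729^2 = 531441 ≡ 907 (mod 1333)
2^256 ≡ 907^2 = 822649 ≡ 188 (mod 1333)
2^512 ≡ 188^2 = 35344 ≡ 686 (mod 1333)
2^1024 ≡ 686^2 = 470596 ≡ 47 (mod 1333)
1332 = 1024 + 256 + 32 + 16 + 4 in binary powers of 2.
So 2^1332 ≡ 47 · 188 · 1306 · 219 · 16 ≡ 4 (mod 1333).
Since 4 ≠ 1, base 2 is a Fermat witness: 1333 is composite.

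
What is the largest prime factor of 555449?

89

555449 = 79 · 7031
7031 = 79 · 89
89 is prime.
So 555449 = 79^2 · 89; the largest prime factor is 89.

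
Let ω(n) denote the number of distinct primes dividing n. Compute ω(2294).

2294 = 2 · 1147
1147 = 31 · 37
2294 = 2 · 31 · 37, which has 3 distinct prime factors.

3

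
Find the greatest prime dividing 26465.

26465 = 5 · 5293
5293 = 67 · 79
79 is prime.
So 26465 = 5 · 67 · 79; the largest prime factor is 79.

79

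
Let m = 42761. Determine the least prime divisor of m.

42761 is odd.
Digit sum 20, not divisible by 3.
Ends in 1: not divisible by 5.
7: 42761 = 7·6108 + 5
11: 42761 = 11·3887 + 4
13: 42761 = 13·3289 + 4
17: 42761 = 17·2515 + 6
19: 42761 = 19·2250 + 11
23: 42761 = 23·1859 + 4
29: 42761 = 29·1474 + 15
31: 42761 = 31·1379 + 12
37: 42761 = 37·1155 + 26
41: 42761 = 41·1042 + 39
43: 42761 = 43·994 + 19
47: 42761 = 47·909 + 38
53: 42761 = 53·806 + 43
59: 42761 = 59·724 + 45
61: 42761 = 61·701

61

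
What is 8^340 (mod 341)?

1

8^1 ≡ 8 (mod 341)
8^2 ≡ 8^2 = 64 ≡ 64 (mod 341)
8^4 ≡ 64^2 = 4096 ≡ 4 (mod 341)
8^8 ≡ 4^2 = 16 ≡ 16 (mod 341)
8^16 ≡ 16^2 = 256 ≡ 256 (mod 341)
8^32 ≡ 256^2 = 65536 ≡ 64 (mod 341)
8^64 ≡ 64^2 = 4096 ≡ 4 (mod 341)
8^128 ≡ 4^2 = 16 ≡ 16 (mod 341)
8^256 ≡ 16^2 = 256 ≡ 256 (mod 341)
340 = 256 + 64 + 16 + 4 in binary powers of 2.
So 8^340 ≡ 256 · 4 · 256 · 4 ≡ 1 (mod 341).
Since the result is 1, base 8 gives no evidence that 341 is composite.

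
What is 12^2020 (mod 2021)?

397

12^1 ≡ 12 (mod 2021)
12^2 ≡ 12^2 = 144 ≡ 144 (mod 2021)
12^4 ≡ 144^2 = 20736 ≡ 526 (mod 2021)
12^8 ≡ 526^2 = 276676 ≡ 1820 (mod 2021)
12^16 ≡ 1820^2 = 3312400 ≡ 2002 (mod 2021)
12^32 ≡ 2002^2 = 4008004 ≡ 361 (mod 2021)
12^64 ≡ 361^2 = 130321 ≡ 977 (mod 2021)
12^128 ≡ 977^2 = 954529 ≡ 617 (mod 2021)
12^256 ≡ 617^2 = 380689 ≡ 741 (mod 2021)
12^512 ≡ 741^2 = 549081 ≡ 1390 (mod 2021)
12^1024 ≡ 1390^2 = 1932100 ≡ 24 (mod 2021)
2020 = 1024 + 512 + 256 + 128 + 64 + 32 + 4 in binary powers of 2.
So 12^2020 ≡ 24 · 1390 · 741 · 617 · 977 · 361 · 526 ≡ 397 (mod 2021).
Since 397 ≠ 1, base 12 is a Fermat witness: 2021 is composite.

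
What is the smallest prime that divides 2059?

2059 is odd.
Digit sum 16, not divisible by 3.
Ends in 9: not divisible by 5.
7: 2059 = 7·294 + 1
11: 2059 = 11·187 + 2
13: 2059 = 13·158 + 5
17: 2059 = 17·121 + 2
19: 2059 = 19·108 + 7
23: 2059 = 23·89 + 12
29: 2059 = 29·71

29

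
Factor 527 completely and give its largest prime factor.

31

527 = 17 · 31
31 is prime.
So 527 = 17 · 31; the largest prime factor is 31.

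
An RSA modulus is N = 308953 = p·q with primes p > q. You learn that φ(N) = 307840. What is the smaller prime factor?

φ(n) = (p−1)(q−1) = n − (p+q) + 1, so p + q = 308953 − 307840 + 1 = 1114.
p and q are the roots of t² − 1114t + 308953 = 0.
Discriminant: 1114² − 4·308953 = 1240996 − 1235812 = 5184; √5184 = 72.
q = (1114 − 72)/2 = 521, p = (1114 + 72)/2 = 593.
Check: 521 · 593 = 308953.

521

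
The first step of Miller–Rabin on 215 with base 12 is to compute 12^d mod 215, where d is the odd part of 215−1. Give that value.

215 − 1 = 214 = 2^1 · 107, so d = 107.
12^1 ≡ 12 (mod 215)
12^2 ≡ 12^2 = 144 ≡ 144 (mod 215)
12^4 ≡ 144^2 = 20736 ≡ 96 (mod 215)
12^8 ≡ 96^2 = 9216 ≡ 186 (mod 215)
12^16 ≡ 186^2 = 34596 ≡ 196 (mod 215)
12^32 ≡ 196^2 = 38416 ≡ 146 (mod 215)
12^64 ≡ 146^2 = 21316 ≡ 31 (mod 215)
107 = 64 + 32 + 8 + 2 + 1 in binary powers of 2.
So 12^107 ≡ 31 · 146 · 186 · 144 · 12 ≡ 28 (mod 215).
Squaring chain: 28; never reaches −1, so base 12 is a Miller–Rabin witness that 215 is composite.

28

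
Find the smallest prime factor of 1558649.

1558649 is odd.
Digit sum 38, not divisible by 3.
Ends in 9: not divisible by 5.
7: 1558649 = 7·222664 + 1
11: 1558649 = 11·141695 + 4
13: 1558649 = 13·119896 + 1
17: 1558649 = 17·91685 + 4
19: 1558649 = 19·82034 + 3
23: 1558649 = 23·67767 + 8
29: 1558649 = 29·53746 + 15
31: 1558649 = 31·50279

31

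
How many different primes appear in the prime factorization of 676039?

5

676039 = 7 · 96577
96577 = 13 · 7429
7429 = 17 · 437
437 = 19 · 23
676039 = 7 · 13 · 17 · 19 · 23, which has 5 distinct prime factors.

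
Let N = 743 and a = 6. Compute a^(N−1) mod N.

1

6^1 ≡ 6 (mod 743)
6^2 ≡ 6^2 = 36 ≡ 36 (mod 743)
6^4 ≡ 36^2 = 1296 ≡ 553 (mod 743)
6^8 ≡ 553^2 = 305809 ≡ 436 (mod 743)
6^16 ≡ 436^2 = 190096 ≡ 631 (mod 743)
6^32 ≡ 631^2 = 398161 ≡ 656 (mod 743)
6^64 ≡ 656^2 = 430336 ≡ 139 (mod 743)
6^128 ≡ 139^2 = 19321 ≡ 3 (mod 743)
6^256 ≡ 3^2 = 9 ≡ 9 (mod 743)
6^512 ≡ 9^2 = 81 ≡ 81 (mod 743)
742 = 512 + 128 + 64 + 32 + 4 + 2 in binary powers of 2.
So 6^742 ≡ 81 · 3 · 139 · 656 · 553 · 36 ≡ 1 (mod 743).
Since the result is 1, base 6 gives no evidence that 743 is composite.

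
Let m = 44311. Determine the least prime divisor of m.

73

44311 is odd.
Digit sum 13, not divisible by 3.
Ends in 1: not divisible by 5.
7: 44311 = 7·6330 + 1
11: 44311 = 11·4028 + 3
13: 44311 = 13·3408 + 7
17: 44311 = 17·2606 + 9
19: 44311 = 19·2332 + 3
23: 44311 = 23·1926 + 13
29: 44311 = 29·1527 + 28
31: 44311 = 31·1429 + 12
37: 44311 = 37·1197 + 22
41: 44311 = 41·1080 + 31
43: 44311 = 43·1030 + 21
47: 44311 = 47·942 + 37
53: 44311 = 53·836 + 3
59: 44311 = 59·751 + 2
61: 44311 = 61·726 + 25
67: 44311 = 67·661 + 24
71: 44311 = 71·624 + 7
73: 44311 = 73·607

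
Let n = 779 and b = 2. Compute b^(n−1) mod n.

2^1 ≡ 2 (mod 779)
2^2 ≡ 2^2 = 4 ≡ 4 (mod 779)
2^4 ≡ 4^2 = 16 ≡ 16 (mod 779)
2^8 ≡ 16^2 = 256 ≡ 256 (mod 779)
2^16 ≡ 256^2 = 65536 ≡ 100 (mod 779)
2^32 ≡ 100^2 = 10000 ≡ 652 (mod 779)
2^64 ≡ 652^2 = 425104 ≡ 549 (mod 779)
2^128 ≡ 549^2 = 301401 ≡ 707 (mod 779)
2^256 ≡ 707^2 = 499849 ≡ 510 (mod 779)
2^512 ≡ 510^2 = 260100 ≡ 693 (mod 779)
778 = 512 + 256 + 8 + 2 in binary powers of 2.
So 2^778 ≡ 693 · 510 · 256 · 4 ≡ 605 (mod 779).
Since 605 ≠ 1, base 2 is a Fermat witness: 779 is composite.

605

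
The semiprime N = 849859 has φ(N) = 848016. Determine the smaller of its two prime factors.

φ(n) = (p−1)(q−1) = n − (p+q) + 1, so p + q = 849859 − 848016 + 1 = 1844.
p and q are the roots of t² − 1844t + 849859 = 0.
Discriminant: 1844² − 4·849859 = 3400336 − 3399436 = 900; √900 = 30.
q = (1844 − 30)/2 = 907, p = (1844 + 30)/2 = 937.
Check: 907 · 937 = 849859.

907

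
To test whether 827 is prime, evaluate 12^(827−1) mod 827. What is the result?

1

12^1 ≡ 12 (mod 827)
12^2 ≡ 12^2 = 144 ≡ 144 (mod 827)
12^4 ≡ 144^2 = 20736 ≡ 61 (mod 827)
12^8 ≡ 61^2 = 3721 ≡ 413 (mod 827)
12^16 ≡ 413^2 = 170569 ≡ 207 (mod 827)
12^32 ≡ 207^2 = 42849 ≡ 672 (mod 827)
12^64 ≡ 672^2 = 451584 ≡ 42 (mod 827)
12^128 ≡ 42^2 = 1764 ≡ 110 (mod 827)
12^256 ≡ 110^2 = 12100 ≡ 522 (mod 827)
12^512 ≡ 522^2 = 272484 ≡ 401 (mod 827)
826 = 512 + 256 + 32 + 16 + 8 + 2 in binary powers of 2.
So 12^826 ≡ 401 · 522 · 672 · 207 · 413 · 144 ≡ 1 (mod 827).
Since the result is 1, base 12 gives no evidence that 827 is composite.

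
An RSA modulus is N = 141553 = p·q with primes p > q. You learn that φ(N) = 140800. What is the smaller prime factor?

φ(n) = (p−1)(q−1) = n − (p+q) + 1, so p + q = 141553 − 140800 + 1 = 754.
p and q are the roots of t² − 754t + 141553 = 0.
Discriminant: 754² − 4·141553 = 568516 − 566212 = 2304; √2304 = 48.
q = (754 − 48)/2 = 353, p = (754 + 48)/2 = 401.
Check: 353 · 401 = 141553.

353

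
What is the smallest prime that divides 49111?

49111 is odd.
Digit sum 16, not divisible by 3.
Ends in 1: not divisible by 5.
7: 49111 = 7·7015 + 6
11: 49111 = 11·4464 + 7
13: 49111 = 13·3777 + 10
17: 49111 = 17·2888 + 15
19: 49111 = 19·2584 + 15
23: 49111 = 23·2135 + 6
29: 49111 = 29·1693 + 14
31: 49111 = 31·1584 + 7
37: 49111 = 37·1327 + 12
41: 49111 = 41·1197 + 34
43: 49111 = 43·1142 + 5
47: 49111 = 47·1044 + 43
53: 49111 = 53·926 + 33
59: 49111 = 59·832 + 23
61: 49111 = 61·805 + 6
67: 49111 = 67·733

67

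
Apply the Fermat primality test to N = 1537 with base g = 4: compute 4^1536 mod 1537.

864

4^1 ≡ 4 (mod 1537)
4^2 ≡ 4^2 = 16 ≡ 16 (mod 1537)
4^4 ≡ 16^2 = 256 ≡ 256 (mod 1537)
4^8 ≡ 256^2 = 65536 ≡ 982 (mod 1537)
4^16 ≡ 982^2 = 964324 ≡ 625 (mod 1537)
4^32 ≡ 625^2 = 390625 ≡ 227 (mod 1537)
4^64 ≡ 227^2 = 51529 ≡ 808 (mod 1537)
4^128 ≡ 808^2 = 652864 ≡ 1176 (mod 1537)
4^256 ≡ 1176^2 = 1382976 ≡ 1213 (mod 1537)
4^512 ≡ 1213^2 = 1471369 ≡ 460 (mod 1537)
4^1024 ≡ 460^2 = 211600 ≡ 1031 (mod 1537)
1536 = 1024 + 512 in binary powers of 2.
So 4^1536 ≡ 1031 · 460 ≡ 864 (mod 1537).
Since 864 ≠ 1, base 4 is a Fermat witness: 1537 is composite.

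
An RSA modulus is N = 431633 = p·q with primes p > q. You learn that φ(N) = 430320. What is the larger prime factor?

φ(n) = (p−1)(q−1) = n − (p+q) + 1, so p + q = 431633 − 430320 + 1 = 1314.
p and q are the roots of t² − 1314t + 431633 = 0.
Discriminant: 1314² − 4·431633 = 1726596 − 1726532 = 64; √64 = 8.
q = (1314 − 8)/2 = 653, p = (1314 + 8)/2 = 661.
Check: 653 · 661 = 431633.

661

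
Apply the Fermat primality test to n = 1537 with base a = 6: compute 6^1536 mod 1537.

6^1 ≡ 6 (mod 1537)
6^2 ≡ 6^2 = 36 ≡ 36 (mod 1537)
6^4 ≡ 36^2 = 1296 ≡ 1296 (mod 1537)
6^8 ≡ 1296^2 = 1679616 ≡ 1212 (mod 1537)
6^16 ≡ 1212^2 = 1468944 ≡ 1109 (mod 1537)
6^32 ≡ 1109^2 = 1229881 ≡ 281 (mod 1537)
6^64 ≡ 281^2 = 78961 ≡ 574 (mod 1537)
6^128 ≡ 574^2 = 329476 ≡ 558 (mod 1537)
6^256 ≡ 558^2 = 311364 ≡ 890 (mod 1537)
6^512 ≡ 890^2 = 792100 ≡ 545 (mod 1537)
6^1024 ≡ 545^2 = 297025 ≡ 384 (mod 1537)
1536 = 1024 + 512 in binary powers of 2.
So 6^1536 ≡ 384 · 545 ≡ 248 (mod 1537).
Since 248 ≠ 1, base 6 is a Fermat witness: 1537 is composite.

248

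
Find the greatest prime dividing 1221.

37

1221 = 3 · 407
407 = 11 · 37
37 is prime.
So 1221 = 3 · 11 · 37; the largest prime factor is 37.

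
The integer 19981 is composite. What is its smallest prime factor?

19981 is odd.
Digit sum 28, not divisible by 3.
Ends in 1: not divisible by 5.
7: 19981 = 7·2854 + 3
11: 19981 = 11·1816 + 5
13: 19981 = 13·1537

13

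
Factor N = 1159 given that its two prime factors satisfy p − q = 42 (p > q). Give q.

19

Since p = q + 42, we have 1159 = q(q + 42), so q² + 42q − 1159 = 0.
Discriminant: 42² + 4·1159 = 1764 + 4636 = 6400; √6400 = 80.
q = (−42 + 80)/2 = 19, and p = q + 42 = 61.
Check: 19 · 61 = 1159.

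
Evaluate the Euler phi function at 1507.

Factor: 1507 = 11 · 137.
φ(1507) = (11−1) · (137−1) = 10 · 136 = 1360.

1360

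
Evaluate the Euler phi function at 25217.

Factor: 25217 = 151 · 167.
φ(25217) = (151−1) · (167−1) = 150 · 166 = 24900.

24900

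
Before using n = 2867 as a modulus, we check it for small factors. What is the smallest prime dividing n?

47

2867 is odd.
Digit sum 23, not divisible by 3.
Ends in 7: not divisible by 5.
7: 2867 = 7·409 + 4
11: 2867 = 11·260 + 7
13: 2867 = 13·220 + 7
17: 2867 = 17·168 + 11
19: 2867 = 19·150 + 17
23: 2867 = 23·124 + 15
29: 2867 = 29·98 + 25
31: 2867 = 31·92 + 15
37: 2867 = 37·77 + 18
41: 2867 = 41·69 + 38
43: 2867 = 43·66 + 29
47: 2867 = 47·61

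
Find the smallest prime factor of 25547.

59

25547 is odd.
Digit sum 23, not divisible by 3.
Ends in 7: not divisible by 5.
7: 25547 = 7·3649 + 4
11: 25547 = 11·2322 + 5
13: 25547 = 13·1965 + 2
17: 25547 = 17·1502 + 13
19: 25547 = 19·1344 + 11
23: 25547 = 23·1110 + 17
29: 25547 = 29·880 + 27
31: 25547 = 31·824 + 3
37: 25547 = 37·690 + 17
41: 25547 = 41·623 + 4
43: 25547 = 43·594 + 5
47: 25547 = 47·543 + 26
53: 25547 = 53·482 + 1
59: 25547 = 59·433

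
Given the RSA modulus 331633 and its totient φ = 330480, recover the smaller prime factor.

φ(n) = (p−1)(q−1) = n − (p+q) + 1, so p + q = 331633 − 330480 + 1 = 1154.
p and q are the roots of t² − 1154t + 331633 = 0.
Discriminant: 1154² − 4·331633 = 1331716 − 1326532 = 5184; √5184 = 72.
q = (1154 − 72)/2 = 541, p = (1154 + 72)/2 = 613.
Check: 541 · 613 = 331633.

541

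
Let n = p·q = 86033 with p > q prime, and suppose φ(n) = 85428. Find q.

227

φ(n) = (p−1)(q−1) = n − (p+q) + 1, so p + q = 86033 − 85428 + 1 = 606.
p and q are the roots of t² − 606t + 86033 = 0.
Discriminant: 606² − 4·86033 = 367236 − 344132 = 23104; √23104 = 152.
q = (606 − 152)/2 = 227, p = (606 + 152)/2 = 379.
Check: 227 · 379 = 86033.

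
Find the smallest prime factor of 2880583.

47

2880583 is odd.
Digit sum 34, not divisible by 3.
Ends in 3: not divisible by 5.
7: 2880583 = 7·411511 + 6
11: 2880583 = 11·261871 + 2
13: 2880583 = 13·221583 + 4
17: 2880583 = 17·169446 + 1
19: 2880583 = 19·151609 + 12
23: 2880583 = 23·125242 + 17
29: 2880583 = 29·99330 + 13
31: 2880583 = 31·92922 + 1
37: 2880583 = 37·77853 + 22
41: 2880583 = 41·70258 + 5
43: 2880583 = 43·66990 + 13
47: 2880583 = 47·61289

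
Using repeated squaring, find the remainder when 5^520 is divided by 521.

5^1 ≡ 5 (mod 521)
5^2 ≡ 5^2 = 25 ≡ 25 (mod 521)
5^4 ≡ 25^2 = 625 ≡ 104 (mod 521)
5^8 ≡ 104^2 = 10816 ≡ 396 (mod 521)
5^16 ≡ 396^2 = 156816 ≡ 516 (mod 521)
5^32 ≡ 516^2 = 266256 ≡ 25 (mod 521)
5^64 ≡ 25^2 = 625 ≡ 104 (mod 521)
5^128 ≡ 104^2 = 10816 ≡ 396 (mod 521)
5^256 ≡ 396^2 = 156816 ≡ 516 (mod 521)
5^512 ≡ 516^2 = 266256 ≡ 25 (mod 521)
520 = 512 + 8 in binary powers of 2.
So 5^520 ≡ 25 · 396 ≡ 1 (mod 521).
Since the result is 1, base 5 gives no evidence that 521 is composite.

1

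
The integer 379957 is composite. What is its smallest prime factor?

53

379957 is odd.
Digit sum 40, not divisible by 3.
Ends in 7: not divisible by 5.
7: 379957 = 7·54279 + 4
11: 379957 = 11·34541 + 6
13: 379957 = 13·29227 + 6
17: 379957 = 17·22350 + 7
19: 379957 = 19·19997 + 14
23: 379957 = 23·16519 + 20
29: 379957 = 29·13101 + 28
31: 379957 = 31·12256 + 21
37: 379957 = 37·10269 + 4
41: 379957 = 41·9267 + 10
43: 379957 = 43·8836 + 9
47: 379957 = 47·8084 + 9
53: 379957 = 53·7169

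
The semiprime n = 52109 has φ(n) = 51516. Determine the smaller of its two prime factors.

φ(n) = (p−1)(q−1) = n − (p+q) + 1, so p + q = 52109 − 51516 + 1 = 594.
p and q are the roots of t² − 594t + 52109 = 0.
Discriminant: 594² − 4·52109 = 352836 − 208436 = 144400; √144400 = 380.
q = (594 − 380)/2 = 107, p = (594 + 380)/2 = 487.
Check: 107 · 487 = 52109.

107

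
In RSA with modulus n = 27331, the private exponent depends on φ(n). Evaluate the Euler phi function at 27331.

Factor: 27331 = 151 · 181.
φ(27331) = (151−1) · (181−1) = 150 · 180 = 27000.

27000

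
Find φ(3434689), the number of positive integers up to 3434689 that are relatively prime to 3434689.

3366480

Factor: 3434689 = 131 · 157 · 167.
φ(3434689) = (131−1) · (157−1) · (167−1) = 130 · 156 · 166 = 3366480.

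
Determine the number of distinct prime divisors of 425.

425 = 5^2 · 17
425 = 5^2 · 17, which has 2 distinct prime factors.

2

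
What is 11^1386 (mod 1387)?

11^1 ≡ 11 (mod 1387)
11^2 ≡ 11^2 = 121 ≡ 121 (mod 1387)
11^4 ≡ 121^2 = 14641 ≡ 771 (mod 1387)
11^8 ≡ 771^2 = 594441 ≡ 805 (mod 1387)
11^16 ≡ 805^2 = 648025 ≡ 296 (mod 1387)
11^32 ≡ 296^2 = 87616 ≡ 235 (mod 1387)
11^64 ≡ 235^2 = 55225 ≡ 1132 (mod 1387)
11^128 ≡ 1132^2 = 1281424 ≡ 1223 (mod 1387)
11^256 ≡ 1223^2 = 1495729 ≡ 543 (mod 1387)
11^512 ≡ 543^2 = 294849 ≡ 805 (mod 1387)
11^1024 ≡ 805^2 = 648025 ≡ 296 (mod 1387)
1386 = 1024 + 256 + 64 + 32 + 8 + 2 in binary powers of 2.
So 11^1386 ≡ 296 · 543 · 1132 · 235 · 805 · 121 ≡ 1141 (mod 1387).
Since 1141 ≠ 1, base 11 is a Fermat witness: 1387 is composite.

1141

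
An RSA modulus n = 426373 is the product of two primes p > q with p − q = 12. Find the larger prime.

Since p = q + 12, we have 426373 = q(q + 12), so q² + 12q − 426373 = 0.
Discriminant: 12² + 4·426373 = 144 + 1705492 = 1705636; √1705636 = 1306.
q = (−12 + 1306)/2 = 647, and p = q + 12 = 659.
Check: 647 · 659 = 426373.

659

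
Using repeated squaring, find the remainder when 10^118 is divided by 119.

60

10^1 ≡ 10 (mod 119)
10^2 ≡ 10^2 = 100 ≡ 100 (mod 119)
10^4 ≡ 100^2 = 10000 ≡ 4 (mod 119)
10^8 ≡ 4^2 = 16 ≡ 16 (mod 119)
10^16 ≡ 16^2 = 256 ≡ 18 (mod 119)
10^32 ≡ 18^2 = 324 ≡ 86 (mod 119)
10^64 ≡ 86^2 = 7396 ≡ 18 (mod 119)
118 = 64 + 32 + 16 + 4 + 2 in binary powers of 2.
So 10^118 ≡ 18 · 86 · 18 · 4 · 100 ≡ 60 (mod 119).
Since 60 ≠ 1, base 10 is a Fermat witness: 119 is composite.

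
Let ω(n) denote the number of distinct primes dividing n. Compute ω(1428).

1428 = 2^2 · 357
357 = 3 · 119
119 = 7 · 17
1428 = 2^2 · 3 · 7 · 17, which has 4 distinct prime factors.

4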